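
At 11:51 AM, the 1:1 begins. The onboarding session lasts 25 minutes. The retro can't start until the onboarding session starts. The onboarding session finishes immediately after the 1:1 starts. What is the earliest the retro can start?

11:26 AM

The onboarding session ends at 11:51 AM.
The onboarding session starts at 11:51 AM − 25 min = 11:26 AM.
The retro is bounded by the onboarding session, so the earliest it can start is 11:26 AM.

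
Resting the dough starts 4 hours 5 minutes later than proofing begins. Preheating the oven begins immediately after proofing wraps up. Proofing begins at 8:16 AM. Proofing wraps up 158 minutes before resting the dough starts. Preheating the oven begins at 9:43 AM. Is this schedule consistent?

Resting the dough starts at 8:16 AM + 245 min = 12:21 PM.
Proofing ends at 12:21 PM − 158 min = 9:43 AM.
So preheating the oven starts at 9:43 AM.
That matches the stated 9:43 AM, so the schedule is consistent.

Yes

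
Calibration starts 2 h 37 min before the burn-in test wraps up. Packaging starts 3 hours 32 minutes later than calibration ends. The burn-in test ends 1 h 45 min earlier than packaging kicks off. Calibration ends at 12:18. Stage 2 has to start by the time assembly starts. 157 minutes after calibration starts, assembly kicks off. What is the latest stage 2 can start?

14:05

Packaging starts at 12:18 + 212 min = 15:50.
The burn-in test ends at 15:50 − 105 min = 14:05.
Calibration starts at 14:05 − 157 min = 11:28.
Assembly starts at 11:28 + 157 min = 14:05.
Stage 2 is bounded by assembly, so the latest it can start is 14:05.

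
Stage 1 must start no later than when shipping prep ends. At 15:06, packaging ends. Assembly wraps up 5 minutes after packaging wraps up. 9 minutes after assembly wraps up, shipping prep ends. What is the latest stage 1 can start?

15:20

Assembly ends at 15:06 + 5 min = 15:11.
Shipping prep ends at 15:11 + 9 min = 15:20.
Stage 1 is bounded by shipping prep, so the latest it can start is 15:20.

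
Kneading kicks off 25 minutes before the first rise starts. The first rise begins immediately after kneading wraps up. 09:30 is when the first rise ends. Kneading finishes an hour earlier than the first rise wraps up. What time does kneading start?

Kneading ends at 09:30 − 60 min = 08:30.
So the first rise starts at 08:30.
Kneading starts at 08:30 − 25 min = 08:05.

08:05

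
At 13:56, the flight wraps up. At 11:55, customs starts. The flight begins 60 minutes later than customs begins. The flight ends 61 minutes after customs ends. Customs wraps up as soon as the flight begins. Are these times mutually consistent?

Yes

The flight starts at 11:55 + 60 min = 12:55.
So customs ends at 12:55.
The flight ends at 12:55 + 61 min = 13:56.
That matches the stated 13:56, so the schedule is consistent.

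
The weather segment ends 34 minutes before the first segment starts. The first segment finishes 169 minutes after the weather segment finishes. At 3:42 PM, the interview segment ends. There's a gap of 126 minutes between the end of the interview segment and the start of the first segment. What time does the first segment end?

8:03 PM

The first segment starts at 3:42 PM + 126 min = 5:48 PM.
The weather segment ends at 5:48 PM − 34 min = 5:14 PM.
The first segment ends at 5:14 PM + 169 min = 8:03 PM.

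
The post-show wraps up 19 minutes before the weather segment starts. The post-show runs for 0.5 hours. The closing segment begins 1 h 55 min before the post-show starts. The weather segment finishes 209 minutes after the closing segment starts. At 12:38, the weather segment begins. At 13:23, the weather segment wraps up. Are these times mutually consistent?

Yes

The post-show ends at 12:38 − 19 min = 12:19.
The post-show starts at 12:19 − 30 min = 11:49.
The closing segment starts at 11:49 − 115 min = 09:54.
The weather segment ends at 09:54 + 209 min = 13:23.
That matches the stated 13:23, so the schedule is consistent.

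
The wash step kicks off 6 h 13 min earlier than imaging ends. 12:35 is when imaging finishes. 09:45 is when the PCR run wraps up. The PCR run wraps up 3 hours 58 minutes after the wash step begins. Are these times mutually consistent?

The wash step starts at 12:35 − 373 min = 06:22.
The PCR run ends at 06:22 + 238 min = 10:20.
But the PCR run is also said to end at 09:45 — a 35-minute conflict.

No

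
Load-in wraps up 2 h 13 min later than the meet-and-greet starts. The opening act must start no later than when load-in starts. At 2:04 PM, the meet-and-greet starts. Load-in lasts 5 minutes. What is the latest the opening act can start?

Load-in ends at 2:04 PM + 133 min = 4:17 PM.
Load-in starts at 4:17 PM − 5 min = 4:12 PM.
The opening act is bounded by load-in, so the latest it can start is 4:12 PM.

4:12 PM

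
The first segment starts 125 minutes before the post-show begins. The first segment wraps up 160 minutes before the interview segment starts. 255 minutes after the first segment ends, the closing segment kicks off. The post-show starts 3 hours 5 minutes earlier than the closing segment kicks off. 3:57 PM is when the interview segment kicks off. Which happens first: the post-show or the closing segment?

the post-show

The first segment ends at 3:57 PM − 160 min = 1:17 PM.
The closing segment starts at 1:17 PM + 255 min = 5:32 PM.
The post-show starts at 5:32 PM − 185 min = 2:27 PM.
The post-show starts at 2:27 PM and the closing segment starts at 5:32 PM, so the post-show is first.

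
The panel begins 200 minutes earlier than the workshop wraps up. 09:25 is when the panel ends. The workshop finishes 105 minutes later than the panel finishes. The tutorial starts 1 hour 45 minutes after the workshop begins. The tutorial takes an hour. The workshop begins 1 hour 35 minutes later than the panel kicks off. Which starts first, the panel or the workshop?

the panel

The workshop ends at 09:25 + 105 min = 11:10.
The panel starts at 11:10 − 200 min = 07:50.
The workshop starts at 07:50 + 95 min = 09:25.
The panel starts at 07:50 and the workshop starts at 09:25, so the panel is first.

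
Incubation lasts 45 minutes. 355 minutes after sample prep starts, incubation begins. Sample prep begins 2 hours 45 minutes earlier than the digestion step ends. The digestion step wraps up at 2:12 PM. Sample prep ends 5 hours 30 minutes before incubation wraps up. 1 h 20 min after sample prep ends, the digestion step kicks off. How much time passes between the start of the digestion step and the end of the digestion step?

Sample prep starts at 2:12 PM − 165 min = 11:27 AM.
Incubation starts at 11:27 AM + 355 min = 5:22 PM.
Incubation ends at 5:22 PM + 45 min = 6:07 PM.
Sample prep ends at 6:07 PM − 330 min = 12:37 PM.
The digestion step starts at 12:37 PM + 80 min = 1:57 PM.
From 1:57 PM to 2:12 PM is 15 minutes.

15 minutes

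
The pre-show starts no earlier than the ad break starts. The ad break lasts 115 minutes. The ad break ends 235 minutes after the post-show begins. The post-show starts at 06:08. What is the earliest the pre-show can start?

The ad break ends at 06:08 + 235 min = 10:03.
The ad break starts at 10:03 − 115 min = 08:08.
The pre-show is bounded by the ad break, so the earliest it can start is 08:08.

08:08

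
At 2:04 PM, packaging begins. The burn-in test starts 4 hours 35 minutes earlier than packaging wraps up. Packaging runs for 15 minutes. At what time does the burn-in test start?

Packaging ends at 2:04 PM + 15 min = 2:19 PM.
The burn-in test starts at 2:19 PM − 275 min = 9:44 AM.

9:44 AM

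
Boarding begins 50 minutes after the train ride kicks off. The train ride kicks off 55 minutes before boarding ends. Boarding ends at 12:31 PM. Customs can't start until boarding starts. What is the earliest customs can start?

The train ride starts at 12:31 PM − 55 min = 11:36 AM.
Boarding starts at 11:36 AM + 50 min = 12:26 PM.
Customs is bounded by boarding, so the earliest it can start is 12:26 PM.

12:26 PM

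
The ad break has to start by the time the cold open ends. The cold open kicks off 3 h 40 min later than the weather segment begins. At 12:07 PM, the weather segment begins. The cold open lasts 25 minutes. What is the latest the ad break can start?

The cold open starts at 12:07 PM + 220 min = 3:47 PM.
The cold open ends at 3:47 PM + 25 min = 4:12 PM.
The ad break is bounded by the cold open, so the latest it can start is 4:12 PM.

4:12 PM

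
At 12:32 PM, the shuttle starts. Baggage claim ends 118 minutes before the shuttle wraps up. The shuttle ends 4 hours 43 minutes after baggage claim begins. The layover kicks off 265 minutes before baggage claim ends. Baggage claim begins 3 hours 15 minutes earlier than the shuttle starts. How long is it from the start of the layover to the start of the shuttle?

4 h 55 min

Baggage claim starts at 12:32 PM − 195 min = 9:17 AM.
The shuttle ends at 9:17 AM + 283 min = 2:00 PM.
Baggage claim ends at 2:00 PM − 118 min = 12:02 PM.
The layover starts at 12:02 PM − 265 min = 7:37 AM.
From 7:37 AM to 12:32 PM is 4 h 55 min.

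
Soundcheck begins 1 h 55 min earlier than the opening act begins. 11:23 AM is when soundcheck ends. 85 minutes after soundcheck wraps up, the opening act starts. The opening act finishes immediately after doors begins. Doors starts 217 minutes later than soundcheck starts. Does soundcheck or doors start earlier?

The opening act starts at 11:23 AM + 85 min = 12:48 PM.
Soundcheck starts at 12:48 PM − 115 min = 10:53 AM.
Doors starts at 10:53 AM + 217 min = 2:30 PM.
Soundcheck starts at 10:53 AM and doors starts at 2:30 PM, so soundcheck is first.

soundcheck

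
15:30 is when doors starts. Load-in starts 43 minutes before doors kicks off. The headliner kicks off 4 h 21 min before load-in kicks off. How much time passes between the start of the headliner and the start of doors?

Load-in starts at 15:30 − 43 min = 14:47.
The headliner starts at 14:47 − 261 min = 10:26.
From 10:26 to 15:30 is 5 h 4 min.

5 h 4 min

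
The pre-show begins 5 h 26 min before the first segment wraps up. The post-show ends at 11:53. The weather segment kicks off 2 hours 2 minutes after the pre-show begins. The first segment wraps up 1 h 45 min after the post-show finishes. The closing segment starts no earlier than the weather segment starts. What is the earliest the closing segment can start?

10:14

The first segment ends at 11:53 + 105 min = 13:38.
The pre-show starts at 13:38 − 326 min = 08:12.
The weather segment starts at 08:12 + 122 min = 10:14.
The closing segment is bounded by the weather segment, so the earliest it can start is 10:14.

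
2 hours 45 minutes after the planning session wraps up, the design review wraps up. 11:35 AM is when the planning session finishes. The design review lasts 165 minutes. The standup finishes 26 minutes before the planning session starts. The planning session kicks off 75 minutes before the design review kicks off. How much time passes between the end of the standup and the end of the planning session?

The design review ends at 11:35 AM + 165 min = 2:20 PM.
The design review starts at 2:20 PM − 165 min = 11:35 AM.
The planning session starts at 11:35 AM − 75 min = 10:20 AM.
The standup ends at 10:20 AM − 26 min = 9:54 AM.
From 9:54 AM to 11:35 AM is 1 h 41 min.

1 h 41 min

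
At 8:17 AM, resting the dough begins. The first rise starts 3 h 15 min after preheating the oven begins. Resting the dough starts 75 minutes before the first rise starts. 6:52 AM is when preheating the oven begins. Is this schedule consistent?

No

The first rise starts at 6:52 AM + 195 min = 10:07 AM.
Resting the dough starts at 10:07 AM − 75 min = 8:52 AM.
But resting the dough is also said to start at 8:17 AM — a 35-minute conflict.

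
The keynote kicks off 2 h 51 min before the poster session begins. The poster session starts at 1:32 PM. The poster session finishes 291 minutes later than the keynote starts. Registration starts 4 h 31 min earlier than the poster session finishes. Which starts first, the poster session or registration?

The keynote starts at 1:32 PM − 171 min = 10:41 AM.
The poster session ends at 10:41 AM + 291 min = 3:32 PM.
Registration starts at 3:32 PM − 271 min = 11:01 AM.
The poster session starts at 1:32 PM and registration starts at 11:01 AM, so registration is first.

registration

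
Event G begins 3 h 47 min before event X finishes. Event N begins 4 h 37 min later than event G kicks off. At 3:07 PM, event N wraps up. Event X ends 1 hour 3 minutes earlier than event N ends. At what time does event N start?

Event X ends at 3:07 PM − 63 min = 2:04 PM.
Event G starts at 2:04 PM − 227 min = 10:17 AM.
Event N starts at 10:17 AM + 277 min = 2:54 PM.

2:54 PM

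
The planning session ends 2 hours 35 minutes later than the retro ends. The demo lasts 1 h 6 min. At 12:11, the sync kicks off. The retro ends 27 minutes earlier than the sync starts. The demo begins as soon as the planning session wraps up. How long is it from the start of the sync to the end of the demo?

The retro ends at 12:11 − 27 min = 11:44.
The planning session ends at 11:44 + 155 min = 14:19.
So the demo starts at 14:19.
The demo ends at 14:19 + 66 min = 15:25.
From 12:11 to 15:25 is 3 hours 14 minutes.

3 hours 14 minutes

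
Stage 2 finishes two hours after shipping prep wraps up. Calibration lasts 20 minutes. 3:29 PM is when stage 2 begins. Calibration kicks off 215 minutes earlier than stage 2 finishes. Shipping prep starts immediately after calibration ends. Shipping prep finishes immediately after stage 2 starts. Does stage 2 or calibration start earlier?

calibration

Shipping prep ends at 3:29 PM.
Stage 2 ends at 3:29 PM + 120 min = 5:29 PM.
Calibration starts at 5:29 PM − 215 min = 1:54 PM.
Stage 2 starts at 3:29 PM and calibration starts at 1:54 PM, so calibration is first.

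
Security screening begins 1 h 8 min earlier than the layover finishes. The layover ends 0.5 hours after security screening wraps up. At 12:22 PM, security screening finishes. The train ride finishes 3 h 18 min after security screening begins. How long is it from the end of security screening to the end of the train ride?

2 h 40 min

The layover ends at 12:22 PM + 30 min = 12:52 PM.
Security screening starts at 12:52 PM − 68 min = 11:44 AM.
The train ride ends at 11:44 AM + 198 min = 3:02 PM.
From 12:22 PM to 3:02 PM is 2 h 40 min.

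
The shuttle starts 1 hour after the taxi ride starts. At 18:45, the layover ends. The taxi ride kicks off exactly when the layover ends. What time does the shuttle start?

The taxi ride starts at 18:45.
The shuttle starts at 18:45 + 60 min = 19:45.

19:45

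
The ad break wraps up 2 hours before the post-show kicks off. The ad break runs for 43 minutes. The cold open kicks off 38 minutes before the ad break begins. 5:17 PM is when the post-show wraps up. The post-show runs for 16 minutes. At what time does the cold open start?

1:40 PM

The post-show starts at 5:17 PM − 16 min = 5:01 PM.
The ad break ends at 5:01 PM − 120 min = 3:01 PM.
The ad break starts at 3:01 PM − 43 min = 2:18 PM.
The cold open starts at 2:18 PM − 38 min = 1:40 PM.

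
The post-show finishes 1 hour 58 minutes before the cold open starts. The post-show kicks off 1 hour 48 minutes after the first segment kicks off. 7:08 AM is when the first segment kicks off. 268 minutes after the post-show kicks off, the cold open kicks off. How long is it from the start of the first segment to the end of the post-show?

258 minutes

The post-show starts at 7:08 AM + 108 min = 8:56 AM.
The cold open starts at 8:56 AM + 268 min = 1:24 PM.
The post-show ends at 1:24 PM − 118 min = 11:26 AM.
From 7:08 AM to 11:26 AM is 258 minutes.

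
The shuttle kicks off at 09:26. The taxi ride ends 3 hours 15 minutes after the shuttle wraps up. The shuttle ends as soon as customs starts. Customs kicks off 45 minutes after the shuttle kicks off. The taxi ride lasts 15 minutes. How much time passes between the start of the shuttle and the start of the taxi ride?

Customs starts at 09:26 + 45 min = 10:11.
So the shuttle ends at 10:11.
The taxi ride ends at 10:11 + 195 min = 13:26.
The taxi ride starts at 13:26 − 15 min = 13:11.
From 09:26 to 13:11 is 225 minutes.

225 minutes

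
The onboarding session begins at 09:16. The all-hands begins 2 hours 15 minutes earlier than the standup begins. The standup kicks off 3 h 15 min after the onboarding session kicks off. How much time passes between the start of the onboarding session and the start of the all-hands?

60 minutes

The standup starts at 09:16 + 195 min = 12:31.
The all-hands starts at 12:31 − 135 min = 10:16.
From 09:16 to 10:16 is 60 minutes.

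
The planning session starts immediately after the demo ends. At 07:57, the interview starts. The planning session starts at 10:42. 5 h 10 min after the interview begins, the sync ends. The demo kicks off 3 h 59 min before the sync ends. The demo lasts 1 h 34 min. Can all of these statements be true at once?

The sync ends at 07:57 + 310 min = 13:07.
The demo starts at 13:07 − 239 min = 09:08.
The demo ends at 09:08 + 94 min = 10:42.
So the planning session starts at 10:42.
That matches the stated 10:42, so the schedule is consistent.

Yes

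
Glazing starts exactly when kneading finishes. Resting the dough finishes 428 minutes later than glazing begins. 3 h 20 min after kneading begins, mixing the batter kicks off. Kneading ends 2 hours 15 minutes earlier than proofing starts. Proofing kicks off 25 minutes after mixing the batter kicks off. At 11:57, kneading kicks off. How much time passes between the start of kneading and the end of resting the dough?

Mixing the batter starts at 11:57 + 200 min = 15:17.
Proofing starts at 15:17 + 25 min = 15:42.
Kneading ends at 15:42 − 135 min = 13:27.
So glazing starts at 13:27.
Resting the dough ends at 13:27 + 428 min = 20:35.
From 11:57 to 20:35 is 8 h 38 min.

8 h 38 min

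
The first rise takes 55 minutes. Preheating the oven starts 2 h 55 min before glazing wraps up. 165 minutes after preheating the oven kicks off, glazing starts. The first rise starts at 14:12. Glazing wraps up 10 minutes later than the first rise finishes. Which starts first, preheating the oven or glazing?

preheating the oven

The first rise ends at 14:12 + 55 min = 15:07.
Glazing ends at 15:07 + 10 min = 15:17.
Preheating the oven starts at 15:17 − 175 min = 12:22.
Glazing starts at 12:22 + 165 min = 15:07.
Preheating the oven starts at 12:22 and glazing starts at 15:07, so preheating the oven is first.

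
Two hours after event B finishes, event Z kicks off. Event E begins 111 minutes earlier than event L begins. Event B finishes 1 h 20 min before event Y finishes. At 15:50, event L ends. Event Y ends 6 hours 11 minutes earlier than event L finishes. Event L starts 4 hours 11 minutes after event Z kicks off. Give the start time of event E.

Event Y ends at 15:50 − 371 min = 09:39.
Event B ends at 09:39 − 80 min = 08:19.
Event Z starts at 08:19 + 120 min = 10:19.
Event L starts at 10:19 + 251 min = 14:30.
Event E starts at 14:30 − 111 min = 12:39.

12:39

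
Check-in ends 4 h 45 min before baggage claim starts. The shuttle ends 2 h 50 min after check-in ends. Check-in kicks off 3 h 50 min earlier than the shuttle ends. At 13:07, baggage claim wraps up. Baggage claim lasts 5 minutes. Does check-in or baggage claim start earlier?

check-in

Baggage claim starts at 13:07 − 5 min = 13:02.
Check-in ends at 13:02 − 285 min = 08:17.
The shuttle ends at 08:17 + 170 min = 11:07.
Check-in starts at 11:07 − 230 min = 07:17.
Check-in starts at 07:17 and baggage claim starts at 13:02, so check-in is first.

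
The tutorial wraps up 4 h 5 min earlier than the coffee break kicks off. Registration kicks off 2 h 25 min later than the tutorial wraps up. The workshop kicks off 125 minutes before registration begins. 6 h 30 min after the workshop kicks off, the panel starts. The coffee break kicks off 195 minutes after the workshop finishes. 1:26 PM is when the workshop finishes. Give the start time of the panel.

The coffee break starts at 1:26 PM + 195 min = 4:41 PM.
The tutorial ends at 4:41 PM − 245 min = 12:36 PM.
Registration starts at 12:36 PM + 145 min = 3:01 PM.
The workshop starts at 3:01 PM − 125 min = 12:56 PM.
The panel starts at 12:56 PM + 390 min = 7:26 PM.

7:26 PM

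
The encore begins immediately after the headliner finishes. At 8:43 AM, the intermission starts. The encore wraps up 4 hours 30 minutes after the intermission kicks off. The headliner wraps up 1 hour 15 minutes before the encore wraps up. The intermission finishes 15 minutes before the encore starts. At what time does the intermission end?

The encore ends at 8:43 AM + 270 min = 1:13 PM.
The headliner ends at 1:13 PM − 75 min = 11:58 AM.
So the encore starts at 11:58 AM.
The intermission ends at 11:58 AM − 15 min = 11:43 AM.

11:43 AM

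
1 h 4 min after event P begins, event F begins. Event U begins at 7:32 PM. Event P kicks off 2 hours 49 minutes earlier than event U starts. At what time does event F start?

Event P starts at 7:32 PM − 169 min = 4:43 PM.
Event F starts at 4:43 PM + 64 min = 5:47 PM.

5:47 PM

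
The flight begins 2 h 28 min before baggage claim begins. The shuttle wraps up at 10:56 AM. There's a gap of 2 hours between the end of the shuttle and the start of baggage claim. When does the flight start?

Baggage claim starts at 10:56 AM + 120 min = 12:56 PM.
The flight starts at 12:56 PM − 148 min = 10:28 AM.

10:28 AM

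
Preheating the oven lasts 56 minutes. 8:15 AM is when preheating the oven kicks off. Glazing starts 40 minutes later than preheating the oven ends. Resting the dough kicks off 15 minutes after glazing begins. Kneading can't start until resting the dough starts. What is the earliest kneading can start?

10:06 AM

Preheating the oven ends at 8:15 AM + 56 min = 9:11 AM.
Glazing starts at 9:11 AM + 40 min = 9:51 AM.
Resting the dough starts at 9:51 AM + 15 min = 10:06 AM.
Kneading is bounded by resting the dough, so the earliest it can start is 10:06 AM.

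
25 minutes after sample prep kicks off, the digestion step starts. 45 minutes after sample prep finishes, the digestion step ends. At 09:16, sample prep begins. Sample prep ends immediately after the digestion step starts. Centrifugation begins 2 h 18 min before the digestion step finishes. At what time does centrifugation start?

08:08

The digestion step starts at 09:16 + 25 min = 09:41.
So sample prep ends at 09:41.
The digestion step ends at 09:41 + 45 min = 10:26.
Centrifugation starts at 10:26 − 138 min = 08:08.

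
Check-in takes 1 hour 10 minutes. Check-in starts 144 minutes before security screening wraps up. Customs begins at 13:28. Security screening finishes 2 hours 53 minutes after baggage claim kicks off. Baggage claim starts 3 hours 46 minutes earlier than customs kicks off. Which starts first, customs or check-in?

Baggage claim starts at 13:28 − 226 min = 09:42.
Security screening ends at 09:42 + 173 min = 12:35.
Check-in starts at 12:35 − 144 min = 10:11.
Customs starts at 13:28 and check-in starts at 10:11, so check-in is first.

check-in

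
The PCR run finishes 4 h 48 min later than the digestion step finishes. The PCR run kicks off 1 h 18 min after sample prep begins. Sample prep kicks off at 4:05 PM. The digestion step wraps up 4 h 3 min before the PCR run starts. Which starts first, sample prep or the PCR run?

sample prep

The PCR run starts at 4:05 PM + 78 min = 5:23 PM.
Sample prep starts at 4:05 PM and the PCR run starts at 5:23 PM, so sample prep is first.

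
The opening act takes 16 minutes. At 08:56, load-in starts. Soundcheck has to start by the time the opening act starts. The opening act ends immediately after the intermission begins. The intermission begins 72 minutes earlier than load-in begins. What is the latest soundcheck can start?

07:28

The intermission starts at 08:56 − 72 min = 07:44.
So the opening act ends at 07:44.
The opening act starts at 07:44 − 16 min = 07:28.
Soundcheck is bounded by the opening act, so the latest it can start is 07:28.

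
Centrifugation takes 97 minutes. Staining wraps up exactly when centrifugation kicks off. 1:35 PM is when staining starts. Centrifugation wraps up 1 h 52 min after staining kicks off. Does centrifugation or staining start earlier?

staining

Centrifugation ends at 1:35 PM + 112 min = 3:27 PM.
Centrifugation starts at 3:27 PM − 97 min = 1:50 PM.
Centrifugation starts at 1:50 PM and staining starts at 1:35 PM, so staining is first.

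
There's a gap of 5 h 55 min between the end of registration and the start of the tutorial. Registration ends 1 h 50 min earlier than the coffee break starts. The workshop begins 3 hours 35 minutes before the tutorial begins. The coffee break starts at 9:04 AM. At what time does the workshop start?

Registration ends at 9:04 AM − 110 min = 7:14 AM.
The tutorial starts at 7:14 AM + 355 min = 1:09 PM.
The workshop starts at 1:09 PM − 215 min = 9:34 AM.

9:34 AM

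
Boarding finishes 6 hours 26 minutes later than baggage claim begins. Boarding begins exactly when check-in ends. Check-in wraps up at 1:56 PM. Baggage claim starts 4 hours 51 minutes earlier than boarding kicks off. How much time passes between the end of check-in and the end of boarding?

1 hour 35 minutes

Boarding starts at 1:56 PM.
Baggage claim starts at 1:56 PM − 291 min = 9:05 AM.
Boarding ends at 9:05 AM + 386 min = 3:31 PM.
From 1:56 PM to 3:31 PM is 1 hour 35 minutes.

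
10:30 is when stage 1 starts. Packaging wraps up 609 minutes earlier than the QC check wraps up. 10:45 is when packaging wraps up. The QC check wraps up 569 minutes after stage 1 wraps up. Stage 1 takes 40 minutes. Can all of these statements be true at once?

Stage 1 ends at 10:30 + 40 min = 11:10.
The QC check ends at 11:10 + 569 min = 20:39.
Packaging ends at 20:39 − 609 min = 10:30.
But packaging is also said to end at 10:45 — a 15-minute conflict.

No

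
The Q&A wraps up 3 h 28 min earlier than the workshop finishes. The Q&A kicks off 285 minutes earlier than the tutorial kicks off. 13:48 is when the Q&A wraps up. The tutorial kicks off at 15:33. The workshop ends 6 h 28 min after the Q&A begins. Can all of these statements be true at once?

The Q&A starts at 15:33 − 285 min = 10:48.
The workshop ends at 10:48 + 388 min = 17:16.
The Q&A ends at 17:16 − 208 min = 13:48.
That matches the stated 13:48, so the schedule is consistent.

Yes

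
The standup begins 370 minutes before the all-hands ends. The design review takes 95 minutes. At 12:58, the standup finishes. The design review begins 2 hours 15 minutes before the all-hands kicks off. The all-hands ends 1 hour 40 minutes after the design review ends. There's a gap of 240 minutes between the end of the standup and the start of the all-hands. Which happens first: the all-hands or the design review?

the design review

The all-hands starts at 12:58 + 240 min = 16:58.
The design review starts at 16:58 − 135 min = 14:43.
The all-hands starts at 16:58 and the design review starts at 14:43, so the design review is first.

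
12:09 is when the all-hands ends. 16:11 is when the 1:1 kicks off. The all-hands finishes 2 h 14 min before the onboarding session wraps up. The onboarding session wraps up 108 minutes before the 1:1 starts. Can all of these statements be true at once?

Yes

The onboarding session ends at 16:11 − 108 min = 14:23.
The all-hands ends at 14:23 − 134 min = 12:09.
That matches the stated 12:09, so the schedule is consistent.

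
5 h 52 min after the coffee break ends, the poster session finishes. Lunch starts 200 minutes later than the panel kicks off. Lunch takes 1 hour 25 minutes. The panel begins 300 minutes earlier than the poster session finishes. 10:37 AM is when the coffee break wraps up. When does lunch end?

4:14 PM

The poster session ends at 10:37 AM + 352 min = 4:29 PM.
The panel starts at 4:29 PM − 300 min = 11:29 AM.
Lunch starts at 11:29 AM + 200 min = 2:49 PM.
Lunch ends at 2:49 PM + 85 min = 4:14 PM.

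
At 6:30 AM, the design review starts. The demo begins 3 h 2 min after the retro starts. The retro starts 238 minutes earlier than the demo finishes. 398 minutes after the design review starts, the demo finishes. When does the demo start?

The demo ends at 6:30 AM + 398 min = 1:08 PM.
The retro starts at 1:08 PM − 238 min = 9:10 AM.
The demo starts at 9:10 AM + 182 min = 12:12 PM.

12:12 PM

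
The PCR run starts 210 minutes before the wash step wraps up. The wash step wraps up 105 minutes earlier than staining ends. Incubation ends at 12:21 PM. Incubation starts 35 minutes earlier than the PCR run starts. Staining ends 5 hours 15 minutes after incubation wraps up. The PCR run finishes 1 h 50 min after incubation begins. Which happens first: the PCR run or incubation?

Staining ends at 12:21 PM + 315 min = 5:36 PM.
The wash step ends at 5:36 PM − 105 min = 3:51 PM.
The PCR run starts at 3:51 PM − 210 min = 12:21 PM.
Incubation starts at 12:21 PM − 35 min = 11:46 AM.
The PCR run starts at 12:21 PM and incubation starts at 11:46 AM, so incubation is first.

incubation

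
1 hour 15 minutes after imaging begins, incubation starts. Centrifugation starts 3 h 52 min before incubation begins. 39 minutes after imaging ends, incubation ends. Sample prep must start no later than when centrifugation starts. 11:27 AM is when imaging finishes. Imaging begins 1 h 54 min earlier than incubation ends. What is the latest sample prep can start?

Incubation ends at 11:27 AM + 39 min = 12:06 PM.
Imaging starts at 12:06 PM − 114 min = 10:12 AM.
Incubation starts at 10:12 AM + 75 min = 11:27 AM.
Centrifugation starts at 11:27 AM − 232 min = 7:35 AM.
Sample prep is bounded by centrifugation, so the latest it can start is 7:35 AM.

7:35 AM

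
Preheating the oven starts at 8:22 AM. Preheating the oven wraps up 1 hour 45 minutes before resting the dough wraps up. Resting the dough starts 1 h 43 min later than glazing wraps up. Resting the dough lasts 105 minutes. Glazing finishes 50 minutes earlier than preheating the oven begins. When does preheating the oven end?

9:15 AM

Glazing ends at 8:22 AM − 50 min = 7:32 AM.
Resting the dough starts at 7:32 AM + 103 min = 9:15 AM.
Resting the dough ends at 9:15 AM + 105 min = 11:00 AM.
Preheating the oven ends at 11:00 AM − 105 min = 9:15 AM.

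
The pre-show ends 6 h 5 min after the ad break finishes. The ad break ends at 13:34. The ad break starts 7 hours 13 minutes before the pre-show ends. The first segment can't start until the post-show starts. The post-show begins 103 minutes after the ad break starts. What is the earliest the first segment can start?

The pre-show ends at 13:34 + 365 min = 19:39.
The ad break starts at 19:39 − 433 min = 12:26.
The post-show starts at 12:26 + 103 min = 14:09.
The first segment is bounded by the post-show, so the earliest it can start is 14:09.

14:09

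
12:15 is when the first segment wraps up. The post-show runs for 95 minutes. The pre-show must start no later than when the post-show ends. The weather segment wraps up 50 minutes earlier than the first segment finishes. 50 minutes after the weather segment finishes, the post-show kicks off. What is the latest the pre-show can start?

13:50

The weather segment ends at 12:15 − 50 min = 11:25.
The post-show starts at 11:25 + 50 min = 12:15.
The post-show ends at 12:15 + 95 min = 13:50.
The pre-show is bounded by the post-show, so the latest it can start is 13:50.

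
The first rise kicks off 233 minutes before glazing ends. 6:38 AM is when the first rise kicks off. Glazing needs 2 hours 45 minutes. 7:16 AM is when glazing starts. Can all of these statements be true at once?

Glazing ends at 7:16 AM + 165 min = 10:01 AM.
The first rise starts at 10:01 AM − 233 min = 6:08 AM.
But the first rise is also said to start at 6:38 AM — a 30-minute conflict.

No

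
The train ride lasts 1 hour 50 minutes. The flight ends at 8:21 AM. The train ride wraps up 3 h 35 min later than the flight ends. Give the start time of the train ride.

10:06 AM

The train ride ends at 8:21 AM + 215 min = 11:56 AM.
The train ride starts at 11:56 AM − 110 min = 10:06 AM.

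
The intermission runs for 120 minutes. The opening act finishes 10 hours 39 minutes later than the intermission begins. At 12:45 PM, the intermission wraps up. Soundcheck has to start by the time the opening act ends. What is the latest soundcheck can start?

9:24 PM

The intermission starts at 12:45 PM − 120 min = 10:45 AM.
The opening act ends at 10:45 AM + 639 min = 9:24 PM.
Soundcheck is bounded by the opening act, so the latest it can start is 9:24 PM.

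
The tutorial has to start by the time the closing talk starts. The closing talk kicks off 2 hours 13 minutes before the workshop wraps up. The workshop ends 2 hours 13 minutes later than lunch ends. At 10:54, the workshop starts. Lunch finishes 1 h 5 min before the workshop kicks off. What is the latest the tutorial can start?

Lunch ends at 10:54 − 65 min = 09:49.
The workshop ends at 09:49 + 133 min = 12:02.
The closing talk starts at 12:02 − 133 min = 09:49.
The tutorial is bounded by the closing talk, so the latest it can start is 09:49.

09:49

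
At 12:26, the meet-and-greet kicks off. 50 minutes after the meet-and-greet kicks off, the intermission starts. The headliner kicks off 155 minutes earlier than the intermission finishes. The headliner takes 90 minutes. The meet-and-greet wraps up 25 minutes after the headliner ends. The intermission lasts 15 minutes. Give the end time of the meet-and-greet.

The intermission starts at 12:26 + 50 min = 13:16.
The intermission ends at 13:16 + 15 min = 13:31.
The headliner starts at 13:31 − 155 min = 10:56.
The headliner ends at 10:56 + 90 min = 12:26.
The meet-and-greet ends at 12:26 + 25 min = 12:51.

12:51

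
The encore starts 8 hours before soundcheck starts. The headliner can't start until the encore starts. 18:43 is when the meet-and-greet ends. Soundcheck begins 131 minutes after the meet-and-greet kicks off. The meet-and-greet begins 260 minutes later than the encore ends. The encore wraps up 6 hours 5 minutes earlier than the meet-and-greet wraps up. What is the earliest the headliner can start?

11:09

The encore ends at 18:43 − 365 min = 12:38.
The meet-and-greet starts at 12:38 + 260 min = 16:58.
Soundcheck starts at 16:58 + 131 min = 19:09.
The encore starts at 19:09 − 480 min = 11:09.
The headliner is bounded by the encore, so the earliest it can start is 11:09.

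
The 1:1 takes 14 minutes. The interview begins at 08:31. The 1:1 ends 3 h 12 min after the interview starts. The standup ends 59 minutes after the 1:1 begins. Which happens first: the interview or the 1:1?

the interview

The 1:1 ends at 08:31 + 192 min = 11:43.
The 1:1 starts at 11:43 − 14 min = 11:29.
The interview starts at 08:31 and the 1:1 starts at 11:29, so the interview is first.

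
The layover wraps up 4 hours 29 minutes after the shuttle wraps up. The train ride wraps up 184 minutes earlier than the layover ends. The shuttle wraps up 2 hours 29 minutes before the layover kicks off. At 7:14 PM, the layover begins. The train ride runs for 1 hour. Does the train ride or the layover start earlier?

the train ride

The shuttle ends at 7:14 PM − 149 min = 4:45 PM.
The layover ends at 4:45 PM + 269 min = 9:14 PM.
The train ride ends at 9:14 PM − 184 min = 6:10 PM.
The train ride starts at 6:10 PM − 60 min = 5:10 PM.
The train ride starts at 5:10 PM and the layover starts at 7:14 PM, so the train ride is first.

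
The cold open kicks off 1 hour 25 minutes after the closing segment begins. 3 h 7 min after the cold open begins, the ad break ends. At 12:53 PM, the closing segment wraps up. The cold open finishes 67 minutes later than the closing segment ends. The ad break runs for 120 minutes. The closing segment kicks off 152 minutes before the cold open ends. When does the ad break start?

The cold open ends at 12:53 PM + 67 min = 2:00 PM.
The closing segment starts at 2:00 PM − 152 min = 11:28 AM.
The cold open starts at 11:28 AM + 85 min = 12:53 PM.
The ad break ends at 12:53 PM + 187 min = 4:00 PM.
The ad break starts at 4:00 PM − 120 min = 2:00 PM.

2:00 PM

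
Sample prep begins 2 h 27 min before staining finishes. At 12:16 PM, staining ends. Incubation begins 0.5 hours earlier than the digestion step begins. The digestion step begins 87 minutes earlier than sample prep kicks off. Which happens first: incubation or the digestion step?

incubation

Sample prep starts at 12:16 PM − 147 min = 9:49 AM.
The digestion step starts at 9:49 AM − 87 min = 8:22 AM.
Incubation starts at 8:22 AM − 30 min = 7:52 AM.
Incubation starts at 7:52 AM and the digestion step starts at 8:22 AM, so incubation is first.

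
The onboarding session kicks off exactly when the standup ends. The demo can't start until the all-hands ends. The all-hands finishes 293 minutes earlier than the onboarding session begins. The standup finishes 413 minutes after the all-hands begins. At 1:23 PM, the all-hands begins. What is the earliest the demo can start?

The standup ends at 1:23 PM + 413 min = 8:16 PM.
So the onboarding session starts at 8:16 PM.
The all-hands ends at 8:16 PM − 293 min = 3:23 PM.
The demo is bounded by the all-hands, so the earliest it can start is 3:23 PM.

3:23 PM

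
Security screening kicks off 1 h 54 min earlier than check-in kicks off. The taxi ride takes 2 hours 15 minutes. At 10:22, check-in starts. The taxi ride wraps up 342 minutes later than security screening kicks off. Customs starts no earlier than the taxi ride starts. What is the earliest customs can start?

11:55

Security screening starts at 10:22 − 114 min = 08:28.
The taxi ride ends at 08:28 + 342 min = 14:10.
The taxi ride starts at 14:10 − 135 min = 11:55.
Customs is bounded by the taxi ride, so the earliest it can start is 11:55.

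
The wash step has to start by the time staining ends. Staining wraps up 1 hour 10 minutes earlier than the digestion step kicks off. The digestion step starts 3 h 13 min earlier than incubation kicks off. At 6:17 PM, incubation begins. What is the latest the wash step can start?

The digestion step starts at 6:17 PM − 193 min = 3:04 PM.
Staining ends at 3:04 PM − 70 min = 1:54 PM.
The wash step is bounded by staining, so the latest it can start is 1:54 PM.

1:54 PM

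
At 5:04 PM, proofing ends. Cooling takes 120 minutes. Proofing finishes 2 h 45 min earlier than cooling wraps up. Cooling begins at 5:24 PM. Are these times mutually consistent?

Cooling ends at 5:24 PM + 120 min = 7:24 PM.
Proofing ends at 7:24 PM − 165 min = 4:39 PM.
But proofing is also said to end at 5:04 PM — a 25-minute conflict.

No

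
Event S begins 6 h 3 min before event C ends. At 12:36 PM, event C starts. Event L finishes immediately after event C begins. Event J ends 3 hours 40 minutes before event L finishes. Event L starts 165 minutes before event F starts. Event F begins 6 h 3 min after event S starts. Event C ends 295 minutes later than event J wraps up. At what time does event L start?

Event L ends at 12:36 PM.
Event J ends at 12:36 PM − 220 min = 8:56 AM.
Event C ends at 8:56 AM + 295 min = 1:51 PM.
Event S starts at 1:51 PM − 363 min = 7:48 AM.
Event F starts at 7:48 AM + 363 min = 1:51 PM.
Event L starts at 1:51 PM − 165 min = 11:06 AM.

11:06 AM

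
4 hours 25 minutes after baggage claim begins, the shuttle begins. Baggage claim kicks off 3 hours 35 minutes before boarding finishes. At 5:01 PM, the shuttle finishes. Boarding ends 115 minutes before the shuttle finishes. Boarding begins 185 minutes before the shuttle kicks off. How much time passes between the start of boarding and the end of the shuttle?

250 minutes

Boarding ends at 5:01 PM − 115 min = 3:06 PM.
Baggage claim starts at 3:06 PM − 215 min = 11:31 AM.
The shuttle starts at 11:31 AM + 265 min = 3:56 PM.
Boarding starts at 3:56 PM − 185 min = 12:51 PM.
From 12:51 PM to 5:01 PM is 250 minutes.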